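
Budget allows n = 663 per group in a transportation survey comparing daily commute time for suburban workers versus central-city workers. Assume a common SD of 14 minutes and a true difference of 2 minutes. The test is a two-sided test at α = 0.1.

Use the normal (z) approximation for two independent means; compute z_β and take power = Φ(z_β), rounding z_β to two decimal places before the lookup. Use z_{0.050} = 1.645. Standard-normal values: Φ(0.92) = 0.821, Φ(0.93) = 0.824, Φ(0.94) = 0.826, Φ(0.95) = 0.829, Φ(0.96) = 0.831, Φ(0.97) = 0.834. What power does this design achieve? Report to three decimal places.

z_β = δ·√(n/(σ₁²+σ₂²)) − z_{α/2}
    = 2 · √(663/392) − 1.645
    = 2 · 1.30051 − 1.645
    = 2.6010 − 1.645 = 0.9560 → 0.96
Power = Φ(0.96) = 0.831.

Power ≈ 0.831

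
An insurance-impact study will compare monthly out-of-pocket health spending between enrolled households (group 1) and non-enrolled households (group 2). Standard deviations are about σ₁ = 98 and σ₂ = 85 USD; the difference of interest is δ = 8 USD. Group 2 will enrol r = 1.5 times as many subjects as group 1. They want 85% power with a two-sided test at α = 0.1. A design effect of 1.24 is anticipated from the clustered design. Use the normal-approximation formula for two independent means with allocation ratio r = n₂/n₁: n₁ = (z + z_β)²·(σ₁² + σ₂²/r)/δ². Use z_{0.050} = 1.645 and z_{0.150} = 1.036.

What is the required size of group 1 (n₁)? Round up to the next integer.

n₁ = (z_{α/2} + z_β)² · (σ₁² + σ₂²/r) / δ²
   = (1.645 + 1.036)² · (98² + 85²/1.5) / 8²
   = 7.1878 · (9604 + 4816.7) / 64
   = 7.1878 · 14420.7 / 64
   = 1619.57
Design effect: 1.24 × 1619.57 = 2008.26.
Round up → n₁ = 2009; n₂ = r·n₁ = 1.5 × 2009 = 3014.

n₁ = 2009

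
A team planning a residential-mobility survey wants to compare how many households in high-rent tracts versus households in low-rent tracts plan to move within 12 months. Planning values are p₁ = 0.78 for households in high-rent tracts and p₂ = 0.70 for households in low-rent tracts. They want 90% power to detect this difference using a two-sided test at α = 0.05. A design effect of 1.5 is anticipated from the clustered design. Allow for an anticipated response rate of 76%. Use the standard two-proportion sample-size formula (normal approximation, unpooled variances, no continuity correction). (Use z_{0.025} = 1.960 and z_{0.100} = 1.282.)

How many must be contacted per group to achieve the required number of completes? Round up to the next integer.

n = 1237 per group

n = (z_{α/2} + z_β)² · [p₁(1−p₁) + p₂(1−p₂)] / (p₁ − p₂)²
  = (1.960 + 1.282)² · (0.78·0.22 + 0.70·0.30) / (0.08)²
  = (3.242)² · (0.1716 + 0.2100) / 0.0064
  = 10.5106 · 0.3816 / 0.0064
  = 626.69
Design effect: 1.5 × 626.69 = 940.04.
Adjust for 76% response: 940.04 / 0.76 = 1236.89.
Round up → n = 1237 per group.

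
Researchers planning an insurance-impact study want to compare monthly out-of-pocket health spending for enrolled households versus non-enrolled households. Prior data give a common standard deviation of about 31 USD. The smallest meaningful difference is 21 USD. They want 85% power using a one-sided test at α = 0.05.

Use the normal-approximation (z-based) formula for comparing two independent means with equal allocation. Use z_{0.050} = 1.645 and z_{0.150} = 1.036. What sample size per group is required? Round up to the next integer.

n = (z_α + z_β)² · (σ₁² + σ₂²) / δ²
  = (1.645 + 1.036)² · (2·31² = 1922) / 21²
  = 7.1878 · 1922 / 441
  = 31.33
Round up → n = 32 per group.

n = 32 per group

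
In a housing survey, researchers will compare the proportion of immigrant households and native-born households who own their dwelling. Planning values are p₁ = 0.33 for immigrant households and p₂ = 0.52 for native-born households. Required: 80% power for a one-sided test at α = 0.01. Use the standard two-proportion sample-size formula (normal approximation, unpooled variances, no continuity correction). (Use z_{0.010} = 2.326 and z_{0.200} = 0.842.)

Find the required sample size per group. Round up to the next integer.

n = 131 per group

n = (z_α + z_β)² · [p₁(1−p₁) + p₂(1−p₂)] / (p₁ − p₂)²
  = (2.326 + 0.842)² · (0.33·0.67 + 0.52·0.48) / (-0.19)²
  = (3.168)² · (0.2211 + 0.2496) / 0.0361
  = 10.0362 · 0.4707 / 0.0361
  = 130.86
Round up → n = 131 per group.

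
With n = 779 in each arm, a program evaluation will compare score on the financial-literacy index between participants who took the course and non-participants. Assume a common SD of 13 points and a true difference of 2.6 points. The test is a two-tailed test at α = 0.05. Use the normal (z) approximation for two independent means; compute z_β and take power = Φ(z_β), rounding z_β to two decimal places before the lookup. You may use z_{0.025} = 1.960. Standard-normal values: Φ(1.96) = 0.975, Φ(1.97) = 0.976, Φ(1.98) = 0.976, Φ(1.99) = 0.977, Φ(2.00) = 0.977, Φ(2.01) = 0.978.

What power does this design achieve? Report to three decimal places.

Power ≈ 0.977

z_β = δ·√(n/(σ₁²+σ₂²)) − z_{α/2}
    = 2.6 · √(779/338) − 1.960
    = 2.6 · 1.51813 − 1.960
    = 3.9472 − 1.960 = 1.9872 → 1.99
Power = Φ(1.99) = 0.977.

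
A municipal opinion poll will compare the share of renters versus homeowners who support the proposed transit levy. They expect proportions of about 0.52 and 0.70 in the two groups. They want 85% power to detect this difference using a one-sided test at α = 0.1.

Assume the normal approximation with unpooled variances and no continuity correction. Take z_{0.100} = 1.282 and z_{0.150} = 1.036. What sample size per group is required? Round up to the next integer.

n = (z_α + z_β)² · [p₁(1−p₁) + p₂(1−p₂)] / (p₁ − p₂)²
  = (1.282 + 1.036)² · (0.52·0.48 + 0.70·0.30) / (-0.18)²
  = (2.318)² · (0.2496 + 0.2100) / 0.0324
  = 5.3731 · 0.4596 / 0.0324
  = 76.22
Round up → n = 77 per group.

n = 77 per group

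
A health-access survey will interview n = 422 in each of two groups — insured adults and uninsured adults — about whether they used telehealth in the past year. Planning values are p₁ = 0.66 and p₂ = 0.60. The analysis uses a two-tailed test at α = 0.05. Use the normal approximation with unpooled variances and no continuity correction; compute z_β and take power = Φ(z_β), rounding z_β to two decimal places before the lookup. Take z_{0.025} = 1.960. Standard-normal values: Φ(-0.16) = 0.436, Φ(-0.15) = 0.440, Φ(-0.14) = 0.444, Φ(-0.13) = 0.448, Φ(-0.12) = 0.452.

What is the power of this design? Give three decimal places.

z_β = |p₁−p₂|·√(n/[p₁q₁+p₂q₂]) − z_{α/2}
    = 0.06 · √(422/0.4644) − 1.960
    = 0.06 · 30.1446 − 1.960
    = 1.8087 − 1.960 = -0.1513 → -0.15
Power = Φ(-0.15) = 0.440.

Power ≈ 0.440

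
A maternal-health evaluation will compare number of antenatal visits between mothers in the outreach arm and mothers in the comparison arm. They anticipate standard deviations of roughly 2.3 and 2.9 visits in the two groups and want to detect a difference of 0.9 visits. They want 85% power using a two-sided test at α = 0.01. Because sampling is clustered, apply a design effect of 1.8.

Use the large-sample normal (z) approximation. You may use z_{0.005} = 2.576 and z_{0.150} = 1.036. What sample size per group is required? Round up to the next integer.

n = (z_{α/2} + z_β)² · (σ₁² + σ₂²) / δ²
  = (2.576 + 1.036)² · (2.3² + 2.9² = 13.7) / 0.9²
  = 13.0465 · 13.7 / 0.81
  = 220.66
Design effect: 1.8 × 220.66 = 397.19.
Round up → n = 398 per group.

n = 398 per group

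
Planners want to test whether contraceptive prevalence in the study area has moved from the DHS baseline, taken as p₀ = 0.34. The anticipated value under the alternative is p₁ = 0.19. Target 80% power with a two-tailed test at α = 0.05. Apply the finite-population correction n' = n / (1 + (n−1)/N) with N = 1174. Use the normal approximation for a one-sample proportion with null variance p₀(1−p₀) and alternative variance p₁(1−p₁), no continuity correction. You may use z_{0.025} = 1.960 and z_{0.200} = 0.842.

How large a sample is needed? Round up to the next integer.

n = [z_{α/2}·√(p₀q₀) + z_β·√(p₁q₁)]² / (p₁ − p₀)²
  = [1.960·√(0.34·0.66) + 0.842·√(0.19·0.81)]² / (-0.15)²
  = [1.960·0.4737 + 0.842·0.3923]² / 0.0225
  = [1.2588]² / 0.0225
  = 70.42
Finite-population correction (N = 1174): 70.42 / (1 + (70.42 − 1)/1174) = 66.49.
Round up → n = 67.

n = 67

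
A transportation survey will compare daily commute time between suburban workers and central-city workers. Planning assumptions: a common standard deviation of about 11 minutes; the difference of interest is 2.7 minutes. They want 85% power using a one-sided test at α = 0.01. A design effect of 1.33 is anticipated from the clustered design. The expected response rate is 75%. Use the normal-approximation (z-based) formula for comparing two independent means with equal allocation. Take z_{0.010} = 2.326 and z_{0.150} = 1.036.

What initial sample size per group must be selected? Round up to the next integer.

n = 666 per group

n = (z_α + z_β)² · (σ₁² + σ₂²) / δ²
  = (2.326 + 1.036)² · (2·11² = 242) / 2.7²
  = 11.3030 · 242 / 7.29
  = 375.22
Design effect: 1.33 × 375.22 = 499.04.
Adjust for 75% response: 499.04 / 0.75 = 665.39.
Round up → n = 666 per group.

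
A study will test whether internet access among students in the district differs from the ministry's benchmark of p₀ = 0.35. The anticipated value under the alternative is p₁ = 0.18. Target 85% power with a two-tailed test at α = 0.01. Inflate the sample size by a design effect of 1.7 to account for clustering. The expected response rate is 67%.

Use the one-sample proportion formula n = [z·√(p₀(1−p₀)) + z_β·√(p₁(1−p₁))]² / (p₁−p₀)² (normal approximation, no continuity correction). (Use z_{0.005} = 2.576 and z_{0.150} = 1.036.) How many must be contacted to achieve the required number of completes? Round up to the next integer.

n = 233

n = [z_{α/2}·√(p₀q₀) + z_β·√(p₁q₁)]² / (p₁ − p₀)²
  = [2.576·√(0.35·0.65) + 1.036·√(0.18·0.82)]² / (-0.17)²
  = [2.576·0.4770 + 1.036·0.3842]² / 0.0289
  = [1.6267]² / 0.0289
  = 91.56
Design effect: 1.7 × 91.56 = 155.65.
Adjust for 67% response: 155.65 / 0.67 = 232.32.
Round up → n = 233.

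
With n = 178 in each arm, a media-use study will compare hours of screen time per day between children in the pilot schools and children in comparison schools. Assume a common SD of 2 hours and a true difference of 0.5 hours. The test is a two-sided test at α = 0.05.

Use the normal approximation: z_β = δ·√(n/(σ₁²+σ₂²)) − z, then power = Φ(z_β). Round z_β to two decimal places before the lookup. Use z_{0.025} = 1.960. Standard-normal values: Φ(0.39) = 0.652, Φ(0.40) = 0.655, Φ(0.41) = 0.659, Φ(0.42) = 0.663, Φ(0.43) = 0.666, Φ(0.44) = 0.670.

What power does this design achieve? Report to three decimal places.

z_β = δ·√(n/(σ₁²+σ₂²)) − z_{α/2}
    = 0.5 · √(178/8) − 1.960
    = 0.5 · 4.71699 − 1.960
    = 2.3585 − 1.960 = 0.3985 → 0.40
Power = Φ(0.40) = 0.655.

Power ≈ 0.655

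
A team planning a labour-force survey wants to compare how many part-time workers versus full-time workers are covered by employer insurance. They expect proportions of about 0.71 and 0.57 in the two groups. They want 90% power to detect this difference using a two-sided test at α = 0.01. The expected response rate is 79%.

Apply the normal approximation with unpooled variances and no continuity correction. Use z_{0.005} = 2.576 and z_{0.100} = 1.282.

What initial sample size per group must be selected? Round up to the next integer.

n = 434 per group

n = (z_{α/2} + z_β)² · [p₁(1−p₁) + p₂(1−p₂)] / (p₁ − p₂)²
  = (2.576 + 1.282)² · (0.71·0.29 + 0.57·0.43) / (0.14)²
  = (3.858)² · (0.2059 + 0.2451) / 0.0196
  = 14.8842 · 0.4510 / 0.0196
  = 342.49
Adjust for 79% response: 342.49 / 0.79 = 433.53.
Round up → n = 434 per group.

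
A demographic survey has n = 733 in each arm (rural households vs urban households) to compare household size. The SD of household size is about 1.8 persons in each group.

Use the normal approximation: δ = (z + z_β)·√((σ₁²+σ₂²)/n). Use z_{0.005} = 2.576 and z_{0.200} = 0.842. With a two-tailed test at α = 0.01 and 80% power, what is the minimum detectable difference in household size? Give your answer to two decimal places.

δ = (z_{α/2} + z_β) · √((σ₁²+σ₂²)/n)
  = (2.576 + 0.842) · √(6.48/733)
  = 3.418 · √0.00884
  = 3.418 · 0.0940
  = 0.3214

Minimum detectable difference ≈ 0.32 persons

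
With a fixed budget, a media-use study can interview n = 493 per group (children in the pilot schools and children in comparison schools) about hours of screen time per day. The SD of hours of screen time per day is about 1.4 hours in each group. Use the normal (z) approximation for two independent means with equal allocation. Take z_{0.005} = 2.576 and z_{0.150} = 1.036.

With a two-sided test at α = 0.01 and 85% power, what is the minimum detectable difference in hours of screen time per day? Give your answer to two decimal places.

δ = (z_{α/2} + z_β) · √((σ₁²+σ₂²)/n)
  = (2.576 + 1.036) · √(3.92/493)
  = 3.612 · √0.00795
  = 3.612 · 0.0892
  = 0.3221

Minimum detectable difference ≈ 0.32 hours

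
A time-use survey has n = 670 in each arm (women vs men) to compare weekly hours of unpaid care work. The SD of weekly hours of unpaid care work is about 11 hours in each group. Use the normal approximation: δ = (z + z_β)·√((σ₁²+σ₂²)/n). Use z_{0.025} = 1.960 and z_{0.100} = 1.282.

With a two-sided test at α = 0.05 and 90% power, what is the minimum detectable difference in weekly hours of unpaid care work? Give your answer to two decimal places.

Minimum detectable difference ≈ 1.95 hours

δ = (z_{α/2} + z_β) · √((σ₁²+σ₂²)/n)
  = (1.960 + 1.282) · √(242/670)
  = 3.242 · √0.36119
  = 3.242 · 0.6010
  = 1.9484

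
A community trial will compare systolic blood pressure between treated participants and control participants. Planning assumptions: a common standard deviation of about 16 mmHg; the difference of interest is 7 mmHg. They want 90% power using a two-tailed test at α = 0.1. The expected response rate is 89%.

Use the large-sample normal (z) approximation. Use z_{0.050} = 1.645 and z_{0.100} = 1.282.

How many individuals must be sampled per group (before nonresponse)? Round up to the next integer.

n = 101 per group

n = (z_{α/2} + z_β)² · (σ₁² + σ₂²) / δ²
  = (1.645 + 1.282)² · (2·16² = 512) / 7²
  = 8.5673 · 512 / 49
  = 89.52
Adjust for 89% response: 89.52 / 0.89 = 100.58.
Round up → n = 101 per group.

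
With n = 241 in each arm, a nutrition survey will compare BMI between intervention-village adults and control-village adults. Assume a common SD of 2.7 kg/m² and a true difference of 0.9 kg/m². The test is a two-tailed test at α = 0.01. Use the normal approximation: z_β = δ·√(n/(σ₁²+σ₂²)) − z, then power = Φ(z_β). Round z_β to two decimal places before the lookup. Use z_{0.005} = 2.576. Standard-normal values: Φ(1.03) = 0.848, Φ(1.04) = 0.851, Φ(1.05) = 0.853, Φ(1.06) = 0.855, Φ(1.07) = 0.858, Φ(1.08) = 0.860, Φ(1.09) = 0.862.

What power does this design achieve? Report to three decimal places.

z_β = δ·√(n/(σ₁²+σ₂²)) − z_{α/2}
    = 0.9 · √(241/14.58) − 2.576
    = 0.9 · 4.06565 − 2.576
    = 3.6591 − 2.576 = 1.0831 → 1.08
Power = Φ(1.08) = 0.860.

Power ≈ 0.860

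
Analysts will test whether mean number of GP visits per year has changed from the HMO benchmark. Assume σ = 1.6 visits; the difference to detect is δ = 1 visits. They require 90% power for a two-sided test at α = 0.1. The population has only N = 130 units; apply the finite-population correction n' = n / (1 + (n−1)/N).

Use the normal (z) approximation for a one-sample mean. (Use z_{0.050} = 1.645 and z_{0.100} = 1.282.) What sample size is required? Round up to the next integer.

n = 19

n = (z_{α/2} + z_β)² · σ² / δ²
  = (1.645 + 1.282)² · 1.6² / 1²
  = 8.5673 · 2.56 / 1
  = 21.93
Finite-population correction (N = 130): 21.93 / (1 + (21.93 − 1)/130) = 18.89.
Round up → n = 19.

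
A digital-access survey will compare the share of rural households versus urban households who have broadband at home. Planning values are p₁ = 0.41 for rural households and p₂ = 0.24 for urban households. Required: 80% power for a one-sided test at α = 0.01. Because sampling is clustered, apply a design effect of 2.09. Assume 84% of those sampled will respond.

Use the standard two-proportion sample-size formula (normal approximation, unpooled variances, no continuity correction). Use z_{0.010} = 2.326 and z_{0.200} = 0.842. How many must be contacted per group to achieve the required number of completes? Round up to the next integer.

n = 367 per group

n = (z_α + z_β)² · [p₁(1−p₁) + p₂(1−p₂)] / (p₁ − p₂)²
  = (2.326 + 0.842)² · (0.41·0.59 + 0.24·0.76) / (0.17)²
  = (3.168)² · (0.2419 + 0.1824) / 0.0289
  = 10.0362 · 0.4243 / 0.0289
  = 147.35
Design effect: 2.09 × 147.35 = 307.96.
Adjust for 84% response: 307.96 / 0.84 = 366.62.
Round up → n = 367 per group.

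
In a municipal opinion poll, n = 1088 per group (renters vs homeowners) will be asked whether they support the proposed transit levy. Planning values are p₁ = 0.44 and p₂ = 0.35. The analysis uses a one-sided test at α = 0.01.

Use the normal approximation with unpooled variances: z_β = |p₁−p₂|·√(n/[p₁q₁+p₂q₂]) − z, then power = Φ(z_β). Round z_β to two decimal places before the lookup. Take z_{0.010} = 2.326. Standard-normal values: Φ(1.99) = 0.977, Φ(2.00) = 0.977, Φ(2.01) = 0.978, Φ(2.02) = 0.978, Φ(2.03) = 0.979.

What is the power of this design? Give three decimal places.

z_β = |p₁−p₂|·√(n/[p₁q₁+p₂q₂]) − z_α
    = 0.09 · √(1088/0.4739) − 2.326
    = 0.09 · 47.9150 − 2.326
    = 4.3123 − 2.326 = 1.9863 → 1.99
Power = Φ(1.99) = 0.977.

Power ≈ 0.977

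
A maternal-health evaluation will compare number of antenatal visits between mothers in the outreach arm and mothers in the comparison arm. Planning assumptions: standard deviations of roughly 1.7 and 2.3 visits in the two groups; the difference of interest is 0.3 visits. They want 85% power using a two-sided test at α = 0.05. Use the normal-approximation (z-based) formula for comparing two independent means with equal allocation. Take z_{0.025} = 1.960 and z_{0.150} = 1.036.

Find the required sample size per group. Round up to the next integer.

n = (z_{α/2} + z_β)² · (σ₁² + σ₂²) / δ²
  = (1.960 + 1.036)² · (1.7² + 2.3² = 8.18) / 0.3²
  = 8.9760 · 8.18 / 0.09
  = 815.82
Round up → n = 816 per group.

n = 816 per group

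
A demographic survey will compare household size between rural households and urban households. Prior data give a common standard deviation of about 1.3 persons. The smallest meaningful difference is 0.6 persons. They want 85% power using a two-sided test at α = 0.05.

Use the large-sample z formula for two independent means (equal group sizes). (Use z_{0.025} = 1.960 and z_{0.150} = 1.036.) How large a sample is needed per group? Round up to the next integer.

n = 85 per group

n = (z_{α/2} + z_β)² · (σ₁² + σ₂²) / δ²
  = (1.960 + 1.036)² · (2·1.3² = 3.38) / 0.6²
  = 8.9760 · 3.38 / 0.36
  = 84.27
Round up → n = 85 per group.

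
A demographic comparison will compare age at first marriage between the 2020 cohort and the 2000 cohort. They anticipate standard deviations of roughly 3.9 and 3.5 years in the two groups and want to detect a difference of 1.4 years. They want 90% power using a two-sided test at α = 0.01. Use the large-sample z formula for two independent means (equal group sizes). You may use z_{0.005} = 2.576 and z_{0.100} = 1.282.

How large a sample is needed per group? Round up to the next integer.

n = 209 per group

n = (z_{α/2} + z_β)² · (σ₁² + σ₂²) / δ²
  = (2.576 + 1.282)² · (3.9² + 3.5² = 27.46) / 1.4²
  = 14.8842 · 27.46 / 1.96
  = 208.53
Round up → n = 209 per group.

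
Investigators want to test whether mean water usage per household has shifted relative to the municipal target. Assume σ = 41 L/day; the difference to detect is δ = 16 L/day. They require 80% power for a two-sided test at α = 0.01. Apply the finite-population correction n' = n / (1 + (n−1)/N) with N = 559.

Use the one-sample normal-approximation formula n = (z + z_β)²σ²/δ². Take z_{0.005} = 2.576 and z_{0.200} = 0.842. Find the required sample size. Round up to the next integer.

n = 68

n = (z_{α/2} + z_β)² · σ² / δ²
  = (2.576 + 0.842)² · 41² / 16²
  = 11.6827 · 1681 / 256
  = 76.71
Finite-population correction (N = 559): 76.71 / (1 + (76.71 − 1)/559) = 67.56.
Round up → n = 68.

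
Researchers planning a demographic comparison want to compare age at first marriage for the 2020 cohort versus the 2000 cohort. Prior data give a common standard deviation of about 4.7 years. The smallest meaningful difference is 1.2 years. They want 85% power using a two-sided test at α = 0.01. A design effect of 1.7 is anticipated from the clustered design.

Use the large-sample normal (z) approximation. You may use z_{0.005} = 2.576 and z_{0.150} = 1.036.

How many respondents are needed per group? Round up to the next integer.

n = 681 per group

n = (z_{α/2} + z_β)² · (σ₁² + σ₂²) / δ²
  = (2.576 + 1.036)² · (2·4.7² = 44.18) / 1.2²
  = 13.0465 · 44.18 / 1.44
  = 400.28
Design effect: 1.7 × 400.28 = 680.47.
Round up → n = 681 per group.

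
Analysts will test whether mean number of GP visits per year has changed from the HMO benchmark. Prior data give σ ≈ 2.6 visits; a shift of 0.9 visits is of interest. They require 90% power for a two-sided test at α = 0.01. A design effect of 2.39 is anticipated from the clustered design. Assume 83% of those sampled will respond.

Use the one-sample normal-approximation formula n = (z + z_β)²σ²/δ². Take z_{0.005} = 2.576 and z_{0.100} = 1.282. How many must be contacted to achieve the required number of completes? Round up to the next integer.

n = (z_{α/2} + z_β)² · σ² / δ²
  = (2.576 + 1.282)² · 2.6² / 0.9²
  = 14.8842 · 6.76 / 0.81
  = 124.22
Design effect: 2.39 × 124.22 = 296.88.
Adjust for 83% response: 296.88 / 0.83 = 357.69.
Round up → n = 358.

n = 358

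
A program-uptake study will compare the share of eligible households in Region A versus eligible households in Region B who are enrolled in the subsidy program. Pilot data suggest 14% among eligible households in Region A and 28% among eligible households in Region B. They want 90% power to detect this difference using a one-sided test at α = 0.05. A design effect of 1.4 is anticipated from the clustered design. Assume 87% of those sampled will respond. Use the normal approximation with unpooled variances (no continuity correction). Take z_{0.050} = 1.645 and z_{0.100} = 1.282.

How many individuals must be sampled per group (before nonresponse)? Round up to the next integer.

n = 227 per group

n = (z_α + z_β)² · [p₁(1−p₁) + p₂(1−p₂)] / (p₁ − p₂)²
  = (1.645 + 1.282)² · (0.14·0.86 + 0.28·0.72) / (-0.14)²
  = (2.927)² · (0.1204 + 0.2016) / 0.0196
  = 8.5673 · 0.3220 / 0.0196
  = 140.75
Design effect: 1.4 × 140.75 = 197.05.
Adjust for 87% response: 197.05 / 0.87 = 226.49.
Round up → n = 227 per group.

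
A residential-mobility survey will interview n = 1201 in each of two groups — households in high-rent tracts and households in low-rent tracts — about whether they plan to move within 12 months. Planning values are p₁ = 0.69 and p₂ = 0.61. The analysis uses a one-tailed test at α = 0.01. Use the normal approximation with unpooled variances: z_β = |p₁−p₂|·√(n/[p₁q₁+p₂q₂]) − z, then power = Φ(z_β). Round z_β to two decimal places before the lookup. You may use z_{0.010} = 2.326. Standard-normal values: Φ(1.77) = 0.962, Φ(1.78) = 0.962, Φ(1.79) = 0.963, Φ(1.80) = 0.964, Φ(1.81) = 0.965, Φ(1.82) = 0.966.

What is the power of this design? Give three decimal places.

Power ≈ 0.964

z_β = |p₁−p₂|·√(n/[p₁q₁+p₂q₂]) − z_α
    = 0.08 · √(1201/0.4518) − 2.326
    = 0.08 · 51.5583 − 2.326
    = 4.1247 − 2.326 = 1.7987 → 1.80
Power = Φ(1.80) = 0.964.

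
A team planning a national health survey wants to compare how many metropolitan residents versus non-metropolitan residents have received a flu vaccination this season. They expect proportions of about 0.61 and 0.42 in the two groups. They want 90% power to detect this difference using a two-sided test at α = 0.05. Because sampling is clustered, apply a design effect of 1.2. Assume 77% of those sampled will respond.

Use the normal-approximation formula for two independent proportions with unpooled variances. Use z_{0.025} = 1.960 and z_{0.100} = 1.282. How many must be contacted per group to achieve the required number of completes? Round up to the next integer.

n = 219 per group

n = (z_{α/2} + z_β)² · [p₁(1−p₁) + p₂(1−p₂)] / (p₁ − p₂)²
  = (1.960 + 1.282)² · (0.61·0.39 + 0.42·0.58) / (0.19)²
  = (3.242)² · (0.2379 + 0.2436) / 0.0361
  = 10.5106 · 0.4815 / 0.0361
  = 140.19
Design effect: 1.2 × 140.19 = 168.23.
Adjust for 77% response: 168.23 / 0.77 = 218.48.
Round up → n = 219 per group.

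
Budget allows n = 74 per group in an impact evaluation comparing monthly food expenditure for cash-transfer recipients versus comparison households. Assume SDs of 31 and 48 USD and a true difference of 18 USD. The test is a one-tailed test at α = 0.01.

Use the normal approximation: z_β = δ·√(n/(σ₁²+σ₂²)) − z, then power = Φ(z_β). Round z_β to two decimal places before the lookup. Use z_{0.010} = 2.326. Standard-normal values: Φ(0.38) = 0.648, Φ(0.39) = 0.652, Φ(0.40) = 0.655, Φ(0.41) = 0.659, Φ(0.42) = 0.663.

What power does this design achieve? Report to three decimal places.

z_β = δ·√(n/(σ₁²+σ₂²)) − z_α
    = 18 · √(74/3265) − 2.326
    = 18 · 0.15055 − 2.326
    = 2.7099 − 2.326 = 0.3839 → 0.38
Power = Φ(0.38) = 0.648.

Power ≈ 0.648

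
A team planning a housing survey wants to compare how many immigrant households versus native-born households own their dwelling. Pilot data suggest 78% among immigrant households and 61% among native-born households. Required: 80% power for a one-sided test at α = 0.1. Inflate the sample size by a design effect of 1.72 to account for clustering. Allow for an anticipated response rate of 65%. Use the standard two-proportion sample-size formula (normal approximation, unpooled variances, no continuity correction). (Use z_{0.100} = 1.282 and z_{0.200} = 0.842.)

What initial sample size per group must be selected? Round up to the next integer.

n = (z_α + z_β)² · [p₁(1−p₁) + p₂(1−p₂)] / (p₁ − p₂)²
  = (1.282 + 0.842)² · (0.78·0.22 + 0.61·0.39) / (0.17)²
  = (2.124)² · (0.1716 + 0.2379) / 0.0289
  = 4.5114 · 0.4095 / 0.0289
  = 63.92
Design effect: 1.72 × 63.92 = 109.95.
Adjust for 65% response: 109.95 / 0.65 = 169.15.
Round up → n = 170 per group.

n = 170 per group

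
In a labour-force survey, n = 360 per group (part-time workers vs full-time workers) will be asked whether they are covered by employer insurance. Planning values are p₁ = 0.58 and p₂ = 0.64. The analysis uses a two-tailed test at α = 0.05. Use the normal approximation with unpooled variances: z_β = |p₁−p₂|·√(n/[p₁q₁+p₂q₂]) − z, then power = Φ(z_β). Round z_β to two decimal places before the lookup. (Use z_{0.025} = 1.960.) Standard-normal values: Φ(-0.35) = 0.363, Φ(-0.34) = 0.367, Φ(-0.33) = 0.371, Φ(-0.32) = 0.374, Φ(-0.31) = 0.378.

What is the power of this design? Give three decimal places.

Power ≈ 0.378

z_β = |p₁−p₂|·√(n/[p₁q₁+p₂q₂]) − z_{α/2}
    = 0.06 · √(360/0.4740) − 1.960
    = 0.06 · 27.5589 − 1.960
    = 1.6535 − 1.960 = -0.3065 → -0.31
Power = Φ(-0.31) = 0.378.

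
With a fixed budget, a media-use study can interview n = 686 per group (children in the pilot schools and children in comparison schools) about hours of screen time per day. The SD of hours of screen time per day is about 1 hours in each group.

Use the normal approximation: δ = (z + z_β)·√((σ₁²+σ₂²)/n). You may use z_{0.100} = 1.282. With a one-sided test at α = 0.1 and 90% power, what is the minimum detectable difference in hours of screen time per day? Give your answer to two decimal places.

δ = (z_α + z_β) · √((σ₁²+σ₂²)/n)
  = (1.282 + 1.282) · √(2/686)
  = 2.564 · √0.00292
  = 2.564 · 0.0540
  = 0.1384

Minimum detectable difference ≈ 0.14 hours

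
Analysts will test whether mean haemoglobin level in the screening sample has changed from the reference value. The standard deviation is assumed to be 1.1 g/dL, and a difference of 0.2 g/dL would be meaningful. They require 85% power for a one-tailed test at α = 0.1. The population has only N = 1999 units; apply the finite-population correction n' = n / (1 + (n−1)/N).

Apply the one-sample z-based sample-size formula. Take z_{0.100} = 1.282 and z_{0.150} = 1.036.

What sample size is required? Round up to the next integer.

n = (z_α + z_β)² · σ² / δ²
  = (1.282 + 1.036)² · 1.1² / 0.2²
  = 5.3731 · 1.21 / 0.04
  = 162.54
Finite-population correction (N = 1999): 162.54 / (1 + (162.54 − 1)/1999) = 150.38.
Round up → n = 151.

n = 151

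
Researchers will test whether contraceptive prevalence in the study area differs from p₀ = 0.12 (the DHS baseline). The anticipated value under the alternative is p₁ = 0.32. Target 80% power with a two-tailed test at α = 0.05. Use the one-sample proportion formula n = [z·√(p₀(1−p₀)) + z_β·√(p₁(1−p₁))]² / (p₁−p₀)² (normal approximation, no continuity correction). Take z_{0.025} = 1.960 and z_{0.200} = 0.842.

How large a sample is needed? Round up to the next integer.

n = 27

n = [z_{α/2}·√(p₀q₀) + z_β·√(p₁q₁)]² / (p₁ − p₀)²
  = [1.960·√(0.12·0.88) + 0.842·√(0.32·0.68)]² / (0.20)²
  = [1.960·0.3250 + 0.842·0.4665]² / 0.0400
  = [1.0297]² / 0.0400
  = 26.51
Round up → n = 27.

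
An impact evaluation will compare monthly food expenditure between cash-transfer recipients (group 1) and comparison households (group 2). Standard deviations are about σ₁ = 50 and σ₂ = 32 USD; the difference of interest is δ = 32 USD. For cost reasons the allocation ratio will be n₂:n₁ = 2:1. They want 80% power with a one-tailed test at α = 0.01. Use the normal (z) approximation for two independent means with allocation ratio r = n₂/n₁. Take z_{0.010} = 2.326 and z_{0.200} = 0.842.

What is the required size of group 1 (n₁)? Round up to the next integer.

n₁ = 30

n₁ = (z_α + z_β)² · (σ₁² + σ₂²/r) / δ²
   = (2.326 + 0.842)² · (50² + 32²/2) / 32²
   = 10.0362 · (2500 + 512) / 1024
   = 10.0362 · 3012 / 1024
   = 29.52
Round up → n₁ = 30; n₂ = r·n₁ = 2 × 30 = 60.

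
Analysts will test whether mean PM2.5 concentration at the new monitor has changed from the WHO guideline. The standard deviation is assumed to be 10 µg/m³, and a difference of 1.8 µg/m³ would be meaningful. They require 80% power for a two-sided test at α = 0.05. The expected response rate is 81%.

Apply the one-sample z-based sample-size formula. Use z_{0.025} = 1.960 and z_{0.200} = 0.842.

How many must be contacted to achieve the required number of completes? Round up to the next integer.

n = 300

n = (z_{α/2} + z_β)² · σ² / δ²
  = (1.960 + 0.842)² · 10² / 1.8²
  = 7.8512 · 100 / 3.24
  = 242.32
Adjust for 81% response: 242.32 / 0.81 = 299.16.
Round up → n = 300.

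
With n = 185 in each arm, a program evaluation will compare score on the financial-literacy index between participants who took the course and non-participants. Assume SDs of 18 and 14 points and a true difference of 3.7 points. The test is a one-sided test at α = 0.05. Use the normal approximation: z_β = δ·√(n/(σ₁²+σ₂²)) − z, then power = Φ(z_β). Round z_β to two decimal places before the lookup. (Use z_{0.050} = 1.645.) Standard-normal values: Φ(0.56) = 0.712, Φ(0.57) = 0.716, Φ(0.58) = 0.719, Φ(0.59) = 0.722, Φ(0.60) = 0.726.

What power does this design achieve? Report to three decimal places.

z_β = δ·√(n/(σ₁²+σ₂²)) − z_α
    = 3.7 · √(185/520) − 1.645
    = 3.7 · 0.59646 − 1.645
    = 2.2069 − 1.645 = 0.5619 → 0.56
Power = Φ(0.56) = 0.712.

Power ≈ 0.712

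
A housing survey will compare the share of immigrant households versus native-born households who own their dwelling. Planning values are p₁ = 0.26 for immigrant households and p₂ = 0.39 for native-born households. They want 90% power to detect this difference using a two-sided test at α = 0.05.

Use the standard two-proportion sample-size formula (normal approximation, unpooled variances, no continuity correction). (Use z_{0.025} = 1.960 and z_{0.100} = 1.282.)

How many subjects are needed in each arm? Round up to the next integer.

n = (z_{α/2} + z_β)² · [p₁(1−p₁) + p₂(1−p₂)] / (p₁ − p₂)²
  = (1.960 + 1.282)² · (0.26·0.74 + 0.39·0.61) / (-0.13)²
  = (3.242)² · (0.1924 + 0.2379) / 0.0169
  = 10.5106 · 0.4303 / 0.0169
  = 267.62
Round up → n = 268 per group.

n = 268 per group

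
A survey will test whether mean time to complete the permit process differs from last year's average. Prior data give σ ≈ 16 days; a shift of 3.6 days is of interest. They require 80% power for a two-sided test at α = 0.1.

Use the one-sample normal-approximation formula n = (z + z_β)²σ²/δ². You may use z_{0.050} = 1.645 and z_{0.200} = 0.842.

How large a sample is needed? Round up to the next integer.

n = (z_{α/2} + z_β)² · σ² / δ²
  = (1.645 + 0.842)² · 16² / 3.6²
  = 6.1852 · 256 / 12.96
  = 122.18
Round up → n = 123.

n = 123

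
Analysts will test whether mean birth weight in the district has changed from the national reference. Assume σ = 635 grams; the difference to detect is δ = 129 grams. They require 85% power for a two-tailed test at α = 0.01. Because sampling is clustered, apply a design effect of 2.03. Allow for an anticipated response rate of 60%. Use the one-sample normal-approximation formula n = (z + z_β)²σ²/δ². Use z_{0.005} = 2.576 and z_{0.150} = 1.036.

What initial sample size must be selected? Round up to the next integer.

n = (z_{α/2} + z_β)² · σ² / δ²
  = (2.576 + 1.036)² · 635² / 129²
  = 13.0465 · 403225 / 16641
  = 316.13
Design effect: 2.03 × 316.13 = 641.74.
Adjust for 60% response: 641.74 / 0.60 = 1069.57.
Round up → n = 1070.

n = 1070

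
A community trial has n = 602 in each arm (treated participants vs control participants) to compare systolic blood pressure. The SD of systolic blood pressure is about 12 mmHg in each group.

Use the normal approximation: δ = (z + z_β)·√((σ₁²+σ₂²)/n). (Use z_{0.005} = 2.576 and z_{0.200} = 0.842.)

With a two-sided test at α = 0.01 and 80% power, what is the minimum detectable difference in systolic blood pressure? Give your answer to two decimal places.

δ = (z_{α/2} + z_β) · √((σ₁²+σ₂²)/n)
  = (2.576 + 0.842) · √(288/602)
  = 3.418 · √0.47841
  = 3.418 · 0.6917
  = 2.3641

Minimum detectable difference ≈ 2.36 mmHg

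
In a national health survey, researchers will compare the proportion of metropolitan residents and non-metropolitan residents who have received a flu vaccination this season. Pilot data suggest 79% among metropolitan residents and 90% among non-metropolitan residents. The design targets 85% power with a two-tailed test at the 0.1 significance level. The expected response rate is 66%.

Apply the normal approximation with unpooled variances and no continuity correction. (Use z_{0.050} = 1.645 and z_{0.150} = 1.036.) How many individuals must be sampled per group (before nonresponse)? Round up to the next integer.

n = (z_{α/2} + z_β)² · [p₁(1−p₁) + p₂(1−p₂)] / (p₁ − p₂)²
  = (1.645 + 1.036)² · (0.79·0.21 + 0.90·0.10) / (-0.11)²
  = (2.681)² · (0.1659 + 0.0900) / 0.0121
  = 7.1878 · 0.2559 / 0.0121
  = 152.01
Adjust for 66% response: 152.01 / 0.66 = 230.32.
Round up → n = 231 per group.

n = 231 per group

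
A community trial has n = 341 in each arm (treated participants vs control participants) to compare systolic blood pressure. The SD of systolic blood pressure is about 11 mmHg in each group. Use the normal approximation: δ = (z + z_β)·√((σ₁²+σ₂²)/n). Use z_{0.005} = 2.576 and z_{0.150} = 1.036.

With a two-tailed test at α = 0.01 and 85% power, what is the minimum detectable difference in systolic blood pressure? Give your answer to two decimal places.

Minimum detectable difference ≈ 3.04 mmHg

δ = (z_{α/2} + z_β) · √((σ₁²+σ₂²)/n)
  = (2.576 + 1.036) · √(242/341)
  = 3.612 · √0.70968
  = 3.612 · 0.8424
  = 3.0428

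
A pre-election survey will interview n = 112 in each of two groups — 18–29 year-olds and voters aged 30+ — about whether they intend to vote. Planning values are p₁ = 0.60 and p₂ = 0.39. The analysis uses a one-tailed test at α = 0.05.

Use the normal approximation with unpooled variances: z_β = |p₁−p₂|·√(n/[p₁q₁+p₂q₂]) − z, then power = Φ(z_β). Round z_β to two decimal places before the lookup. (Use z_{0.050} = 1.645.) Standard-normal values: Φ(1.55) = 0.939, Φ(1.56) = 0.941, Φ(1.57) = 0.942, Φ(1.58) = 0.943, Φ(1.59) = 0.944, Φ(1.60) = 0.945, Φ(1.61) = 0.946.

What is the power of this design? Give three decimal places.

z_β = |p₁−p₂|·√(n/[p₁q₁+p₂q₂]) − z_α
    = 0.21 · √(112/0.4779) − 1.645
    = 0.21 · 15.3088 − 1.645
    = 3.2148 − 1.645 = 1.5698 → 1.57
Power = Φ(1.57) = 0.942.

Power ≈ 0.942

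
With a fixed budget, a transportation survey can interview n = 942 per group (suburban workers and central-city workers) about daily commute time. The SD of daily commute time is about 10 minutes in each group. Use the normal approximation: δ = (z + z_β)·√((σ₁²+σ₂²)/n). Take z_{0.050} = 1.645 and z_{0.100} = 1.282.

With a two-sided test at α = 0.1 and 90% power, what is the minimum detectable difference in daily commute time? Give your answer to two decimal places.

Minimum detectable difference ≈ 1.35 minutes

δ = (z_{α/2} + z_β) · √((σ₁²+σ₂²)/n)
  = (1.645 + 1.282) · √(200/942)
  = 2.927 · √0.21231
  = 2.927 · 0.4608
  = 1.3487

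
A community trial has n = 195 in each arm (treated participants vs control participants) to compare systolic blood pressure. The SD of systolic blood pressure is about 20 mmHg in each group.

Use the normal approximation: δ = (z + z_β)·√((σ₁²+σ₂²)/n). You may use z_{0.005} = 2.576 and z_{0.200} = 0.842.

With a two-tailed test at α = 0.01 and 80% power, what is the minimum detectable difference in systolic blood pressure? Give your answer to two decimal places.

Minimum detectable difference ≈ 6.92 mmHg

δ = (z_{α/2} + z_β) · √((σ₁²+σ₂²)/n)
  = (2.576 + 0.842) · √(800/195)
  = 3.418 · √4.1026
  = 3.418 · 2.0255
  = 6.9231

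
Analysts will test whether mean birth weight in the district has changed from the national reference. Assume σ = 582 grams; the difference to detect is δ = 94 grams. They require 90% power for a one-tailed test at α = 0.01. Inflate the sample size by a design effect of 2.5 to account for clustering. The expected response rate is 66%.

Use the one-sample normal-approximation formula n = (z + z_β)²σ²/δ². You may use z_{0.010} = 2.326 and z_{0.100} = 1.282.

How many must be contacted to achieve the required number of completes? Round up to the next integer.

n = 1891

n = (z_α + z_β)² · σ² / δ²
  = (2.326 + 1.282)² · 582² / 94²
  = 13.0177 · 338724 / 8836
  = 499.03
Design effect: 2.5 × 499.03 = 1247.57.
Adjust for 66% response: 1247.57 / 0.66 = 1890.25.
Round up → n = 1891.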